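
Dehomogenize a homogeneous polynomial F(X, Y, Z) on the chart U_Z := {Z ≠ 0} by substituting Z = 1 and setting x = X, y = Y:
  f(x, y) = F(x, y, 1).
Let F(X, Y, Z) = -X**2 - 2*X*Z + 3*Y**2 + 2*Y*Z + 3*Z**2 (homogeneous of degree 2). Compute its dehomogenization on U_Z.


f(x, y) = -x**2 - 2*x + 3*y**2 + 2*y + 3

On U_Z we set Z = 1. Each monomial c·X^i·Y^j·Z^k in F becomes c·x^i·y^j·1^k = c·x^i·y^j.
Substituting Z = 1: F(X, Y, 1) = -x**2 - 2*x + 3*y**2 + 2*y + 3.
Note: deg(f) ≤ deg(F) = 2; strict inequality happens when F is divisible by Z (lost terms).


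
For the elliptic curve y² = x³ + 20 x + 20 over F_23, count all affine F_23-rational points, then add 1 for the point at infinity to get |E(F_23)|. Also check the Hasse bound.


Affine points = {(1, 8), (1, 15), (4, 7), (4, 16), (8, 5), (8, 18), (9, 3), (9, 20), (10, 1), (10, 22), (13, 4), (13, 19), (14, 10), (14, 13), (17, 11), (17, 12), (18, 5), (18, 18), (20, 5), (20, 18), (21, 8), (21, 15)}; affine count = 22; |E(F_23)| = 23.

Discriminant check: Δ ∝ 4a³ + 27b² = 4·20³ + 27·20² = 4·8000 + 27·400 ≡ 20 (mod 23). Nonzero ⇒ E is nonsingular.
For each x ∈ F_23, compute rhs = x³ + 20·x + 20 mod 23, then count y ∈ F_23 with y² ≡ rhs.
  x = 0: rhs = 20, matching y values: none (0 points).
  x = 1: rhs = 18, matching y values: 8, 15 (2 points).
  x = 2: rhs = 22, matching y values: none (0 points).
  x = 3: rhs = 15, matching y values: none (0 points).
  x = 4: rhs = 3, matching y values: 7, 16 (2 points).
  x = 5: rhs = 15, matching y values: none (0 points).
  x = 6: rhs = 11, matching y values: none (0 points).
  x = 7: rhs = 20, matching y values: none (0 points).
  x = 8: rhs = 2, matching y values: 5, 18 (2 points).
  x = 9: rhs = 9, matching y values: 3, 20 (2 points).
  x = 10: rhs = 1, matching y values: 1, 22 (2 points).
  x = 11: rhs = 7, matching y values: none (0 points).
  x = 12: rhs = 10, matching y values: none (0 points).
  x = 13: rhs = 16, matching y values: 4, 19 (2 points).
  x = 14: rhs = 8, matching y values: 10, 13 (2 points).
  x = 15: rhs = 15, matching y values: none (0 points).
  x = 16: rhs = 20, matching y values: none (0 points).
  x = 17: rhs = 6, matching y values: 11, 12 (2 points).
  x = 18: rhs = 2, matching y values: 5, 18 (2 points).
  x = 19: rhs = 14, matching y values: none (0 points).
  x = 20: rhs = 2, matching y values: 5, 18 (2 points).
  x = 21: rhs = 18, matching y values: 8, 15 (2 points).
  x = 22: rhs = 22, matching y values: none (0 points).
Total affine count: 22.
Full point count |E(F_23)| = 22 + 1 = 23.
Hasse bound: |23 − (23+1)| = |-1| = 1 ≤ 2√23 ≈ 9.5917 ✓.


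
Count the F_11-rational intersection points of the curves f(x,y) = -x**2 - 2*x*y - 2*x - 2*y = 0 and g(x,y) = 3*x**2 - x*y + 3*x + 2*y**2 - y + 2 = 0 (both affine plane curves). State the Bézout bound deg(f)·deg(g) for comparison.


Common zeros: ∅; count = 0; Bézout bound = 4.

deg(f) = 2, deg(g) = 2, so Bézout bound = 4.
Scan x ∈ F_11. For each x, list the y ∈ F_11 with f(x, y) ≡ 0 and those with g(x, y) ≡ 0 (mod 11); the common zeros in that column are the intersection.
  x = 0: f ≡ 0 at y ∈ {0}; g ≡ 0 at y ∈ ∅; common: ∅.
  x = 1: f ≡ 0 at y ∈ {2}; g ≡ 0 at y ∈ ∅; common: ∅.
  x = 2: f ≡ 0 at y ∈ {6}; g ≡ 0 at y ∈ {2, 5}; common: ∅.
  x = 3: f ≡ 0 at y ∈ {5}; g ≡ 0 at y ∈ {3, 10}; common: ∅.
  x = 4: f ≡ 0 at y ∈ {2}; g ≡ 0 at y ∈ ∅; common: ∅.
  x = 5: f ≡ 0 at y ∈ {9}; g ≡ 0 at y ∈ {1, 2}; common: ∅.
  x = 6: f ≡ 0 at y ∈ {6}; g ≡ 0 at y ∈ {4, 5}; common: ∅.
  x = 7: f ≡ 0 at y ∈ {5}; g ≡ 0 at y ∈ ∅; common: ∅.
  x = 8: f ≡ 0 at y ∈ {9}; g ≡ 0 at y ∈ {3, 7}; common: ∅.
  x = 9: f ≡ 0 at y ∈ {0}; g ≡ 0 at y ∈ {1, 4}; common: ∅.
  x = 10: f ≡ 0 at y ∈ ∅; g ≡ 0 at y ∈ ∅; common: ∅.
Collecting: common zeros = ∅, so the count is 0.
Comparison with the Bézout bound: 0 ≤ 4 = deg(f)·deg(g), as expected for curves with no common component (the affine F_11-count falls short of the bound because intersections may lie at infinity, over extension fields, or carry multiplicity).


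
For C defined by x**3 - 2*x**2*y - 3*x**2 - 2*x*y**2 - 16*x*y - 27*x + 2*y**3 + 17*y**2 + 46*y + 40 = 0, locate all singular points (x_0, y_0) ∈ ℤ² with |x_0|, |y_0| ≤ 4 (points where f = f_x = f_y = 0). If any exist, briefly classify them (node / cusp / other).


Singular points: {(-1, -3)}; classification: cusp.

Compute partial derivatives:
  f_x = 3*x**2 - 4*x*y - 6*x - 2*y**2 - 16*y - 27.
  f_y = -2*x**2 - 4*x*y - 16*x + 6*y**2 + 34*y + 46.
Scan x_0 ∈ {−4, ..., 4}. For each x_0, f_y(x_0, y) is a polynomial in y; find its integer roots y ∈ {−4, ..., 4}, then test f_x and f at those candidates.
  x = -4: f_y(-4, y) = 6*y**2 + 50*y + 78; no integer root y with |y| ≤ 4.
  x = -3: f_y(-3, y) = 6*y**2 + 46*y + 76; no integer root y with |y| ≤ 4.
  x = -2: f_y(-2, y) = 6*y**2 + 42*y + 70; no integer root y with |y| ≤ 4.
  x = -1: f_y(-1, y) = 6*y**2 + 38*y + 60; vanishes at y ∈ {-3}. (-1, -3): f_x = 0, f = 0 — SINGULAR.
  x = 0: f_y(0, y) = 6*y**2 + 34*y + 46; no integer root y with |y| ≤ 4.
  x = 1: f_y(1, y) = 6*y**2 + 30*y + 28; no integer root y with |y| ≤ 4.
  x = 2: f_y(2, y) = 6*y**2 + 26*y + 6; no integer root y with |y| ≤ 4.
  x = 3: f_y(3, y) = 6*y**2 + 22*y - 20; no integer root y with |y| ≤ 4.
  x = 4: f_y(4, y) = 6*y**2 + 18*y - 50; no integer root y with |y| ≤ 4.
Only singular point on the grid: (-1, -3).
Classify: substitute x = -1 + u, y = -3 + v and expand: f = u**3 - 2*u**2*v - 2*u*v**2 + 2*v**3 + v**2.
No constant or linear terms (consistent with a singular point). Quadratic part: v**2. Cubic part: u**3 - 2*u**2*v - 2*u*v**2 + 2*v**3.
The quadratic part v**2 is a perfect square, so there is a single (double) tangent line v = 0, i.e. y = -3. Restricting the cubic part to that line (v = 0) leaves u**3 ≠ 0, so f is not divisible by v and the branch is v² ≈ -u**3 to lowest order — this is a cusp.
Classification: cusp.


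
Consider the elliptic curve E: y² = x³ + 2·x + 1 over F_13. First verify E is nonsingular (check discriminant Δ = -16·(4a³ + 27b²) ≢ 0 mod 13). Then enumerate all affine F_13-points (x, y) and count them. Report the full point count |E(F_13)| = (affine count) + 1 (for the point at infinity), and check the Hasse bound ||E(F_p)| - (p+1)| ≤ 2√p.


Affine points = {(0, 1), (0, 12), (1, 2), (1, 11), (2, 0), (8, 3), (8, 10)}; affine count = 7; |E(F_13)| = 8.

Discriminant check: Δ ∝ 4a³ + 27b² = 4·2³ + 27·1² = 4·8 + 27·1 ≡ 7 (mod 13). Nonzero ⇒ E is nonsingular.
For each x ∈ F_13, compute rhs = x³ + 2·x + 1 mod 13, then count y ∈ F_13 with y² ≡ rhs.
  x = 0: rhs = 1, matching y values: 1, 12 (2 points).
  x = 1: rhs = 4, matching y values: 2, 11 (2 points).
  x = 2: rhs = 0, matching y values: 0 (1 points).
  x = 3: rhs = 8, matching y values: none (0 points).
  x = 4: rhs = 8, matching y values: none (0 points).
  x = 5: rhs = 6, matching y values: none (0 points).
  x = 6: rhs = 8, matching y values: none (0 points).
  x = 7: rhs = 7, matching y values: none (0 points).
  x = 8: rhs = 9, matching y values: 3, 10 (2 points).
  x = 9: rhs = 7, matching y values: none (0 points).
  x = 10: rhs = 7, matching y values: none (0 points).
  x = 11: rhs = 2, matching y values: none (0 points).
  x = 12: rhs = 11, matching y values: none (0 points).
Total affine count: 7.
Full point count |E(F_13)| = 7 + 1 = 8.
Hasse bound: |8 − (13+1)| = |-6| = 6 ≤ 2√13 ≈ 7.2111 ✓.


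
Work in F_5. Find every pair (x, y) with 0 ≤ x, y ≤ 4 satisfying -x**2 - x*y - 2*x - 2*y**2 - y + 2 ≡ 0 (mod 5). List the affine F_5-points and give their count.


Affine F_5-points: {(1, 1), (1, 3), (2, 2), (2, 4), (4, 2), (4, 3)}; count = 6.

For each of the 25 pairs (x, y) ∈ F_5², evaluate f(x, y) mod 5. Record the zeros.
  x = 0: [0↦2, 1↦4, 2↦2, 3↦1, 4↦1]  zeros at y ∈ ∅
  x = 1: [0↦4, 1↦0, 2↦2, 3↦0, 4↦4]  zeros at y ∈ {1, 3}
  x = 2: [0↦4, 1↦4, 2↦0, 3↦2, 4↦0]  zeros at y ∈ {2, 4}
  x = 3: [0↦2, 1↦1, 2↦1, 3↦2, 4↦4]  zeros at y ∈ ∅
  x = 4: [0↦3, 1↦1, 2↦0, 3↦0, 4↦1]  zeros at y ∈ {2, 3}
Collecting zeros: affine points = {(1, 1), (1, 3), (2, 2), (2, 4), (4, 2), (4, 3)}.
Total count |C(F_5)_aff| = 6.


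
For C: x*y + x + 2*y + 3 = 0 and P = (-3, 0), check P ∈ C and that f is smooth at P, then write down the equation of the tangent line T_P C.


Tangent line at P: x - y + 3 = 0.

Step 1: f(-3, 0) = 0, so P lies on C.
Step 2: partial derivatives
  f_x(x, y) = y + 1, f_y(x, y) = x + 2.
  f_x(P) = 1, f_y(P) = -1 (gradient nonzero, so P is smooth).
Step 3: tangent line at P: 1·(x − -3) + -1·(y − 0) = 0.
Expanding: x - y + 3 = 0.


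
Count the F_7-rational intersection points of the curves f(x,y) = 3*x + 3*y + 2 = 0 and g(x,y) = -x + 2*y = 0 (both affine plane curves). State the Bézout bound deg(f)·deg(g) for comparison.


Common zeros: {(5, 6)}; count = 1; Bézout bound = 1.

deg(f) = 1, deg(g) = 1, so Bézout bound = 1.
Scan x ∈ F_7. For each x, list the y ∈ F_7 with f(x, y) ≡ 0 and those with g(x, y) ≡ 0 (mod 7); the common zeros in that column are the intersection.
  x = 0: f ≡ 0 at y ∈ {4}; g ≡ 0 at y ∈ {0}; common: ∅.
  x = 1: f ≡ 0 at y ∈ {3}; g ≡ 0 at y ∈ {4}; common: ∅.
  x = 2: f ≡ 0 at y ∈ {2}; g ≡ 0 at y ∈ {1}; common: ∅.
  x = 3: f ≡ 0 at y ∈ {1}; g ≡ 0 at y ∈ {5}; common: ∅.
  x = 4: f ≡ 0 at y ∈ {0}; g ≡ 0 at y ∈ {2}; common: ∅.
  x = 5: f ≡ 0 at y ∈ {6}; g ≡ 0 at y ∈ {6}; common: {6}.
  x = 6: f ≡ 0 at y ∈ {5}; g ≡ 0 at y ∈ {3}; common: ∅.
Collecting: common zeros = {(5, 6)}, so the count is 1.
Comparison with the Bézout bound: 1 ≤ 1 = deg(f)·deg(g), as expected for curves with no common component (the bound is attained).


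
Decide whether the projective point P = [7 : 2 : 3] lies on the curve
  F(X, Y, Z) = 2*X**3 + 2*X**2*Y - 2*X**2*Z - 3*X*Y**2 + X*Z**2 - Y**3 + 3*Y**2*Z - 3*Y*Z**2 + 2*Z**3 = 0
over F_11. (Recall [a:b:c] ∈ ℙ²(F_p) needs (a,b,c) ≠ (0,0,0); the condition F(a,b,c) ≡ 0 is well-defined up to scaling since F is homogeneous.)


F(7,2,3) ≡ 1 (mod 11); P is NOT on the curve.

Evaluate F(7, 2, 3) term-by-term (mod 11).
  2*X**3 ↦ 2·343·1·1 = 686
  2*X**2*Y ↦ 2·49·2·1 = 196
  -2*X**2*Z ↦ -2·49·1·3 = -294
  -3*X*Y**2 ↦ -3·7·4·1 = -84
  X*Z**2 ↦ 1·7·1·9 = 63
  -Y**3 ↦ -1·1·8·1 = -8
  3*Y**2*Z ↦ 3·1·4·3 = 36
  -3*Y*Z**2 ↦ -3·1·2·9 = -54
  2*Z**3 ↦ 2·1·1·27 = 54
Sum: F(7, 2, 3) = (686) + (196) + (-294) + (-84) + (63) + (-8) + (36) + (-54) + (54) = 595.
Reducing mod 11: 595 ≡ 1 (mod 11).
Since F(a, b, c) ≡ 1 ≠ 0 (mod 11), P does NOT lie on the curve.


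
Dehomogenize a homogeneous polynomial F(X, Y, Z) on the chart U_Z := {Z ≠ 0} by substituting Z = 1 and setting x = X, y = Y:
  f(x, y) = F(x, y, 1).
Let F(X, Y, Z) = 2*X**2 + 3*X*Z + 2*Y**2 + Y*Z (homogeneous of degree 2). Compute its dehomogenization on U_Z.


f(x, y) = 2*x**2 + 3*x + 2*y**2 + y

On U_Z we set Z = 1. Each monomial c·X^i·Y^j·Z^k in F becomes c·x^i·y^j·1^k = c·x^i·y^j.
Substituting Z = 1: F(X, Y, 1) = 2*x**2 + 3*x + 2*y**2 + y.
Note: deg(f) ≤ deg(F) = 2; strict inequality happens when F is divisible by Z (lost terms).


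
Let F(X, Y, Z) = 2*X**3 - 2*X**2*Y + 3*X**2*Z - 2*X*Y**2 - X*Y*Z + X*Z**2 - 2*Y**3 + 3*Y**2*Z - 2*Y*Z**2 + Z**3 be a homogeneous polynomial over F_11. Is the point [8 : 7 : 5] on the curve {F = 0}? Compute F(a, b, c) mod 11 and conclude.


F(8,7,5) ≡ 4 (mod 11); P is NOT on the curve.

Evaluate F(8, 7, 5) term-by-term (mod 11).
  2*X**3 ↦ 2·512·1·1 = 1024
  -2*X**2*Y ↦ -2·64·7·1 = -896
  3*X**2*Z ↦ 3·64·1·5 = 960
  -2*X*Y**2 ↦ -2·8·49·1 = -784
  -X*Y*Z ↦ -1·8·7·5 = -280
  X*Z**2 ↦ 1·8·1·25 = 200
  -2*Y**3 ↦ -2·1·343·1 = -686
  3*Y**2*Z ↦ 3·1·49·5 = 735
  -2*Y*Z**2 ↦ -2·1·7·25 = -350
  Z**3 ↦ 1·1·1·125 = 125
Sum: F(8, 7, 5) = (1024) + (-896) + (960) + (-784) + (-280) + (200) + (-686) + (735) + (-350) + (125) = 48.
Reducing mod 11: 48 ≡ 4 (mod 11).
Since F(a, b, c) ≡ 4 ≠ 0 (mod 11), P does NOT lie on the curve.


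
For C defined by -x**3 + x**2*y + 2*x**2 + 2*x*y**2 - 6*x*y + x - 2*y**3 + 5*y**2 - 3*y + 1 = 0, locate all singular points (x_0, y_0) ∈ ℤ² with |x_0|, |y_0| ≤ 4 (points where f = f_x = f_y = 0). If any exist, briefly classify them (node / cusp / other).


Singular points: {(1, 1)}; classification: cusp.

Compute partial derivatives:
  f_x = -3*x**2 + 2*x*y + 4*x + 2*y**2 - 6*y + 1.
  f_y = x**2 + 4*x*y - 6*x - 6*y**2 + 10*y - 3.
Scan x_0 ∈ {−4, ..., 4}. For each x_0, f_y(x_0, y) is a polynomial in y; find its integer roots y ∈ {−4, ..., 4}, then test f_x and f at those candidates.
  x = -4: f_y(-4, y) = -6*y**2 - 6*y + 37; no integer root y with |y| ≤ 4.
  x = -3: f_y(-3, y) = -6*y**2 - 2*y + 24; no integer root y with |y| ≤ 4.
  x = -2: f_y(-2, y) = -6*y**2 + 2*y + 13; no integer root y with |y| ≤ 4.
  x = -1: f_y(-1, y) = -6*y**2 + 6*y + 4; no integer root y with |y| ≤ 4.
  x = 0: f_y(0, y) = -6*y**2 + 10*y - 3; no integer root y with |y| ≤ 4.
  x = 1: f_y(1, y) = -6*y**2 + 14*y - 8; vanishes at y ∈ {1}. (1, 1): f_x = 0, f = 0 — SINGULAR.
  x = 2: f_y(2, y) = -6*y**2 + 18*y - 11; no integer root y with |y| ≤ 4.
  x = 3: f_y(3, y) = -6*y**2 + 22*y - 12; vanishes at y ∈ {3}. (3, 3): f_x = 4 ≠ 0.
  x = 4: f_y(4, y) = -6*y**2 + 26*y - 11; no integer root y with |y| ≤ 4.
Only singular point on the grid: (1, 1).
Classify: substitute x = 1 + u, y = 1 + v and expand: f = -u**3 + u**2*v + 2*u*v**2 - 2*v**3 + v**2.
No constant or linear terms (consistent with a singular point). Quadratic part: v**2. Cubic part: -u**3 + u**2*v + 2*u*v**2 - 2*v**3.
The quadratic part v**2 is a perfect square, so there is a single (double) tangent line v = 0, i.e. y = 1. Restricting the cubic part to that line (v = 0) leaves -u**3 ≠ 0, so f is not divisible by v and the branch is v² ≈ u**3 to lowest order — this is a cusp.
Classification: cusp.


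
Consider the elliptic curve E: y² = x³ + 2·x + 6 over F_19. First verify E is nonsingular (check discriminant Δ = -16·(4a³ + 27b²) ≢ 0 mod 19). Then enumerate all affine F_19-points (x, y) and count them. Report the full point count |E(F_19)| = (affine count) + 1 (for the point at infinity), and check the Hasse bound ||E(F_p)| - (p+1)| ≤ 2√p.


Affine points = {(0, 5), (0, 14), (1, 3), (1, 16), (3, 1), (3, 18), (6, 5), (6, 14), (10, 0), (13, 5), (13, 14), (14, 2), (14, 17), (16, 7), (16, 12)}; affine count = 15; |E(F_19)| = 16.

Discriminant check: Δ ∝ 4a³ + 27b² = 4·2³ + 27·6² = 4·8 + 27·36 ≡ 16 (mod 19). Nonzero ⇒ E is nonsingular.
For each x ∈ F_19, compute rhs = x³ + 2·x + 6 mod 19, then count y ∈ F_19 with y² ≡ rhs.
  x = 0: rhs = 6, matching y values: 5, 14 (2 points).
  x = 1: rhs = 9, matching y values: 3, 16 (2 points).
  x = 2: rhs = 18, matching y values: none (0 points).
  x = 3: rhs = 1, matching y values: 1, 18 (2 points).
  x = 4: rhs = 2, matching y values: none (0 points).
  x = 5: rhs = 8, matching y values: none (0 points).
  x = 6: rhs = 6, matching y values: 5, 14 (2 points).
  x = 7: rhs = 2, matching y values: none (0 points).
  x = 8: rhs = 2, matching y values: none (0 points).
  x = 9: rhs = 12, matching y values: none (0 points).
  x = 10: rhs = 0, matching y values: 0 (1 points).
  x = 11: rhs = 10, matching y values: none (0 points).
  x = 12: rhs = 10, matching y values: none (0 points).
  x = 13: rhs = 6, matching y values: 5, 14 (2 points).
  x = 14: rhs = 4, matching y values: 2, 17 (2 points).
  x = 15: rhs = 10, matching y values: none (0 points).
  x = 16: rhs = 11, matching y values: 7, 12 (2 points).
  x = 17: rhs = 13, matching y values: none (0 points).
  x = 18: rhs = 3, matching y values: none (0 points).
Total affine count: 15.
Full point count |E(F_19)| = 15 + 1 = 16.
Hasse bound: |16 − (19+1)| = |-4| = 4 ≤ 2√19 ≈ 8.7178 ✓.


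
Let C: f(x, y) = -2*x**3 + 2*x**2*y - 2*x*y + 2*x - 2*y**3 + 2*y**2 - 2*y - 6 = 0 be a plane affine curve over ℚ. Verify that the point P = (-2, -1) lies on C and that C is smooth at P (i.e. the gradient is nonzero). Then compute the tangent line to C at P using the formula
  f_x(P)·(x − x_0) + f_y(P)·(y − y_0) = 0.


Tangent line at P: -12*x - 24 = 0.

Step 1: f(-2, -1) = 0, so P lies on C.
Step 2: partial derivatives
  f_x(x, y) = -6*x**2 + 4*x*y - 2*y + 2, f_y(x, y) = 2*x**2 - 2*x - 6*y**2 + 4*y - 2.
  f_x(P) = -12, f_y(P) = 0 (gradient nonzero, so P is smooth).
Step 3: tangent line at P: -12·(x − -2) + 0·(y − -1) = 0.
Expanding: -12*x - 24 = 0.


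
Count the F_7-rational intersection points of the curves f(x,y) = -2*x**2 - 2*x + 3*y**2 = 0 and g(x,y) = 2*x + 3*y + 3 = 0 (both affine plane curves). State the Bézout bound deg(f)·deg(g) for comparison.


Common zeros: ∅; count = 0; Bézout bound = 2.

deg(f) = 2, deg(g) = 1, so Bézout bound = 2.
Scan x ∈ F_7. For each x, list the y ∈ F_7 with f(x, y) ≡ 0 and those with g(x, y) ≡ 0 (mod 7); the common zeros in that column are the intersection.
  x = 0: f ≡ 0 at y ∈ {0}; g ≡ 0 at y ∈ {6}; common: ∅.
  x = 1: f ≡ 0 at y ∈ ∅; g ≡ 0 at y ∈ {3}; common: ∅.
  x = 2: f ≡ 0 at y ∈ {2, 5}; g ≡ 0 at y ∈ {0}; common: ∅.
  x = 3: f ≡ 0 at y ∈ {1, 6}; g ≡ 0 at y ∈ {4}; common: ∅.
  x = 4: f ≡ 0 at y ∈ {2, 5}; g ≡ 0 at y ∈ {1}; common: ∅.
  x = 5: f ≡ 0 at y ∈ ∅; g ≡ 0 at y ∈ {5}; common: ∅.
  x = 6: f ≡ 0 at y ∈ {0}; g ≡ 0 at y ∈ {2}; common: ∅.
Collecting: common zeros = ∅, so the count is 0.
Comparison with the Bézout bound: 0 ≤ 2 = deg(f)·deg(g), as expected for curves with no common component (the affine F_7-count falls short of the bound because intersections may lie at infinity, over extension fields, or carry multiplicity).


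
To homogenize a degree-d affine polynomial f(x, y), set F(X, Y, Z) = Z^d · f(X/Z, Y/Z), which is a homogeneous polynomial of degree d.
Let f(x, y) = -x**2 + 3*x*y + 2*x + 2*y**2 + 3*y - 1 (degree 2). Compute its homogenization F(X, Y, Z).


F(X, Y, Z) = -X**2 + 3*X*Y + 2*X*Z + 2*Y**2 + 3*Y*Z - Z**2

deg(f) = 2.
Substitute x = X/Z, y = Y/Z into f, then multiply by Z^2.
  monomial -1·x^2·y^0 ↦ -1·X^2·Y^0·Z^0.
  monomial 3·x^1·y^1 ↦ 3·X^1·Y^1·Z^0.
  monomial 2·x^1·y^0 ↦ 2·X^1·Y^0·Z^1.
  monomial 2·x^0·y^2 ↦ 2·X^0·Y^2·Z^0.
  monomial 3·x^0·y^1 ↦ 3·X^0·Y^1·Z^1.
  monomial -1·x^0·y^0 ↦ -1·X^0·Y^0·Z^2.
Collecting: F(X, Y, Z) = -X**2 + 3*X*Y + 2*X*Z + 2*Y**2 + 3*Y*Z - Z**2.


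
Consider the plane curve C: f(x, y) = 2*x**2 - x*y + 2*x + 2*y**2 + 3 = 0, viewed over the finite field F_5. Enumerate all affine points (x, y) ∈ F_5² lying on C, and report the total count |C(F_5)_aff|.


Affine F_5-points: {(0, 1), (0, 4), (1, 4), (2, 0), (2, 1)}; count = 5.

For each of the 25 pairs (x, y) ∈ F_5², evaluate f(x, y) mod 5. Record the zeros.
  x = 0: [0↦3, 1↦0, 2↦1, 3↦1, 4↦0]  zeros at y ∈ {1, 4}
  x = 1: [0↦2, 1↦3, 2↦3, 3↦2, 4↦0]  zeros at y ∈ {4}
  x = 2: [0↦0, 1↦0, 2↦4, 3↦2, 4↦4]  zeros at y ∈ {0, 1}
  x = 3: [0↦2, 1↦1, 2↦4, 3↦1, 4↦2]  zeros at y ∈ ∅
  x = 4: [0↦3, 1↦1, 2↦3, 3↦4, 4↦4]  zeros at y ∈ ∅
Collecting zeros: affine points = {(0, 1), (0, 4), (1, 4), (2, 0), (2, 1)}.
Total count |C(F_5)_aff| = 5.


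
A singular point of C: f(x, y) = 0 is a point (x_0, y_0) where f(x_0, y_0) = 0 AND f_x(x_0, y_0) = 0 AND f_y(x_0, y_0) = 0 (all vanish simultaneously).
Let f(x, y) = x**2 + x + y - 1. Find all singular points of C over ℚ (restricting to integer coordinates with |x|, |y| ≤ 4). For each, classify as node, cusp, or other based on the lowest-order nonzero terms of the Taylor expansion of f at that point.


No singular points in the scanned grid; C is smooth there.

Compute partial derivatives:
  f_x = 2*x + 1.
  f_y = 1.
f_y = 1 is a nonzero constant, so f_y never vanishes: no point (x, y) can satisfy f = f_x = f_y = 0. In particular no (x, y) ∈ {−4, ..., 4}² is singular; the curve is smooth.


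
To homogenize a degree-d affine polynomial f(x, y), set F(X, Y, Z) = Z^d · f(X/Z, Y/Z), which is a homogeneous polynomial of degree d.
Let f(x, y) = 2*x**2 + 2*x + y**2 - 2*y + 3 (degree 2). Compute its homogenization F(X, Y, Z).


F(X, Y, Z) = 2*X**2 + 2*X*Z + Y**2 - 2*Y*Z + 3*Z**2

deg(f) = 2.
Substitute x = X/Z, y = Y/Z into f, then multiply by Z^2.
  monomial 2·x^2·y^0 ↦ 2·X^2·Y^0·Z^0.
  monomial 2·x^1·y^0 ↦ 2·X^1·Y^0·Z^1.
  monomial 1·x^0·y^2 ↦ 1·X^0·Y^2·Z^0.
  monomial -2·x^0·y^1 ↦ -2·X^0·Y^1·Z^1.
  monomial 3·x^0·y^0 ↦ 3·X^0·Y^0·Z^2.
Collecting: F(X, Y, Z) = 2*X**2 + 2*X*Z + Y**2 - 2*Y*Z + 3*Z**2.


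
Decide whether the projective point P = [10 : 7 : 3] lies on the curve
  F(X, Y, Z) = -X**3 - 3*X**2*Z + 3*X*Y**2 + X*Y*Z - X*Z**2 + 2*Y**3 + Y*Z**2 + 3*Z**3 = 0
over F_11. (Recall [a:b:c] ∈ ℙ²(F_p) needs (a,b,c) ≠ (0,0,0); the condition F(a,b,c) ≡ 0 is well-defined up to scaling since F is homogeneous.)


F(10,7,3) ≡ 3 (mod 11); P is NOT on the curve.

Evaluate F(10, 7, 3) term-by-term (mod 11).
  -X**3 ↦ -1·1000·1·1 = -1000
  -3*X**2*Z ↦ -3·100·1·3 = -900
  3*X*Y**2 ↦ 3·10·49·1 = 1470
  X*Y*Z ↦ 1·10·7·3 = 210
  -X*Z**2 ↦ -1·10·1·9 = -90
  2*Y**3 ↦ 2·1·343·1 = 686
  Y*Z**2 ↦ 1·1·7·9 = 63
  3*Z**3 ↦ 3·1·1·27 = 81
Sum: F(10, 7, 3) = (-1000) + (-900) + (1470) + (210) + (-90) + (686) + (63) + (81) = 520.
Reducing mod 11: 520 ≡ 3 (mod 11).
Since F(a, b, c) ≡ 3 ≠ 0 (mod 11), P does NOT lie on the curve.


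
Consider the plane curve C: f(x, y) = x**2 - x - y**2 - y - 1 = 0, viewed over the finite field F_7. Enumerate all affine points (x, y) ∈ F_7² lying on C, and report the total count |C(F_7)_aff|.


Affine F_7-points: {(0, 2), (0, 4), (1, 2), (1, 4), (3, 3), (5, 3)}; count = 6.

For each of the 49 pairs (x, y) ∈ F_7², evaluate f(x, y) mod 7. Record the zeros.
  x = 0: [0↦6, 1↦4, 2↦0, 3↦1, 4↦0, 5↦4, 6↦6]  zeros at y ∈ {2, 4}
  x = 1: [0↦6, 1↦4, 2↦0, 3↦1, 4↦0, 5↦4, 6↦6]  zeros at y ∈ {2, 4}
  x = 2: [0↦1, 1↦6, 2↦2, 3↦3, 4↦2, 5↦6, 6↦1]  zeros at y ∈ ∅
  x = 3: [0↦5, 1↦3, 2↦6, 3↦0, 4↦6, 5↦3, 6↦5]  zeros at y ∈ {3}
  x = 4: [0↦4, 1↦2, 2↦5, 3↦6, 4↦5, 5↦2, 6↦4]  zeros at y ∈ ∅
  x = 5: [0↦5, 1↦3, 2↦6, 3↦0, 4↦6, 5↦3, 6↦5]  zeros at y ∈ {3}
  x = 6: [0↦1, 1↦6, 2↦2, 3↦3, 4↦2, 5↦6, 6↦1]  zeros at y ∈ ∅
Collecting zeros: affine points = {(0, 2), (0, 4), (1, 2), (1, 4), (3, 3), (5, 3)}.
Total count |C(F_7)_aff| = 6.


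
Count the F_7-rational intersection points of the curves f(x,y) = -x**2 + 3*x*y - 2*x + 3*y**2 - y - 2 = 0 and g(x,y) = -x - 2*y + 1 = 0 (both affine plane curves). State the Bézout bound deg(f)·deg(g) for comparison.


Common zeros: {(0, 4)}; count = 1; Bézout bound = 2.

deg(f) = 2, deg(g) = 1, so Bézout bound = 2.
Scan x ∈ F_7. For each x, list the y ∈ F_7 with f(x, y) ≡ 0 and those with g(x, y) ≡ 0 (mod 7); the common zeros in that column are the intersection.
  x = 0: f ≡ 0 at y ∈ {1, 4}; g ≡ 0 at y ∈ {4}; common: {4}.
  x = 1: f ≡ 0 at y ∈ {1, 3}; g ≡ 0 at y ∈ {0}; common: ∅.
  x = 2: f ≡ 0 at y ∈ ∅; g ≡ 0 at y ∈ {3}; common: ∅.
  x = 3: f ≡ 0 at y ∈ {4, 5}; g ≡ 0 at y ∈ {6}; common: ∅.
  x = 4: f ≡ 0 at y ∈ ∅; g ≡ 0 at y ∈ {2}; common: ∅.
  x = 5: f ≡ 0 at y ∈ ∅; g ≡ 0 at y ∈ {5}; common: ∅.
  x = 6: f ≡ 0 at y ∈ {3}; g ≡ 0 at y ∈ {1}; common: ∅.
Collecting: common zeros = {(0, 4)}, so the count is 1.
Comparison with the Bézout bound: 1 ≤ 2 = deg(f)·deg(g), as expected for curves with no common component (the affine F_7-count falls short of the bound because intersections may lie at infinity, over extension fields, or carry multiplicity).


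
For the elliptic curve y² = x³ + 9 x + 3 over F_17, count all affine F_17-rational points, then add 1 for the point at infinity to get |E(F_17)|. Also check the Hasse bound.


Affine points = {(1, 8), (1, 9), (4, 1), (4, 16), (6, 1), (6, 16), (7, 1), (7, 16), (8, 3), (8, 14), (14, 0)}; affine count = 11; |E(F_17)| = 12.

Discriminant check: Δ ∝ 4a³ + 27b² = 4·9³ + 27·3² = 4·729 + 27·9 ≡ 14 (mod 17). Nonzero ⇒ E is nonsingular.
For each x ∈ F_17, compute rhs = x³ + 9·x + 3 mod 17, then count y ∈ F_17 with y² ≡ rhs.
  x = 0: rhs = 3, matching y values: none (0 points).
  x = 1: rhs = 13, matching y values: 8, 9 (2 points).
  x = 2: rhs = 12, matching y values: none (0 points).
  x = 3: rhs = 6, matching y values: none (0 points).
  x = 4: rhs = 1, matching y values: 1, 16 (2 points).
  x = 5: rhs = 3, matching y values: none (0 points).
  x = 6: rhs = 1, matching y values: 1, 16 (2 points).
  x = 7: rhs = 1, matching y values: 1, 16 (2 points).
  x = 8: rhs = 9, matching y values: 3, 14 (2 points).
  x = 9: rhs = 14, matching y values: none (0 points).
  x = 10: rhs = 5, matching y values: none (0 points).
  x = 11: rhs = 5, matching y values: none (0 points).
  x = 12: rhs = 3, matching y values: none (0 points).
  x = 13: rhs = 5, matching y values: none (0 points).
  x = 14: rhs = 0, matching y values: 0 (1 points).
  x = 15: rhs = 11, matching y values: none (0 points).
  x = 16: rhs = 10, matching y values: none (0 points).
Total affine count: 11.
Full point count |E(F_17)| = 11 + 1 = 12.
Hasse bound: |12 − (17+1)| = |-6| = 6 ≤ 2√17 ≈ 8.2462 ✓.


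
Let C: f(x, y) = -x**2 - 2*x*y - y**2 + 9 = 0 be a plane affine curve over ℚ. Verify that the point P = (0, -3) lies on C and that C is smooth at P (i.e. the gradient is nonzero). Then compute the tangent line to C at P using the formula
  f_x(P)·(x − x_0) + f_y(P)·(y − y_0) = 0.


Tangent line at P: 6*x + 6*y + 18 = 0.

Step 1: f(0, -3) = 0, so P lies on C.
Step 2: partial derivatives
  f_x(x, y) = -2*x - 2*y, f_y(x, y) = -2*x - 2*y.
  f_x(P) = 6, f_y(P) = 6 (gradient nonzero, so P is smooth).
Step 3: tangent line at P: 6·(x − 0) + 6·(y − -3) = 0.
Expanding: 6*x + 6*y + 18 = 0.


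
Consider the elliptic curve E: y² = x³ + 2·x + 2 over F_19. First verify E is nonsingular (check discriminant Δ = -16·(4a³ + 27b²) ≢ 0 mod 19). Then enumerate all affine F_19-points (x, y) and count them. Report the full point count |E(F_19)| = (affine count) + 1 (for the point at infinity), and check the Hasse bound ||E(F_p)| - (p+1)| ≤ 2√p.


Affine points = {(1, 9), (1, 10), (3, 4), (3, 15), (4, 6), (4, 13), (5, 2), (5, 17), (7, 6), (7, 13), (8, 6), (8, 13), (11, 5), (11, 14), (12, 5), (12, 14), (14, 0), (15, 5), (15, 14), (16, 8), (16, 11), (17, 3), (17, 16)}; affine count = 23; |E(F_19)| = 24.

Discriminant check: Δ ∝ 4a³ + 27b² = 4·2³ + 27·2² = 4·8 + 27·4 ≡ 7 (mod 19). Nonzero ⇒ E is nonsingular.
For each x ∈ F_19, compute rhs = x³ + 2·x + 2 mod 19, then count y ∈ F_19 with y² ≡ rhs.
  x = 0: rhs = 2, matching y values: none (0 points).
  x = 1: rhs = 5, matching y values: 9, 10 (2 points).
  x = 2: rhs = 14, matching y values: none (0 points).
  x = 3: rhs = 16, matching y values: 4, 15 (2 points).
  x = 4: rhs = 17, matching y values: 6, 13 (2 points).
  x = 5: rhs = 4, matching y values: 2, 17 (2 points).
  x = 6: rhs = 2, matching y values: none (0 points).
  x = 7: rhs = 17, matching y values: 6, 13 (2 points).
  x = 8: rhs = 17, matching y values: 6, 13 (2 points).
  x = 9: rhs = 8, matching y values: none (0 points).
  x = 10: rhs = 15, matching y values: none (0 points).
  x = 11: rhs = 6, matching y values: 5, 14 (2 points).
  x = 12: rhs = 6, matching y values: 5, 14 (2 points).
  x = 13: rhs = 2, matching y values: none (0 points).
  x = 14: rhs = 0, matching y values: 0 (1 points).
  x = 15: rhs = 6, matching y values: 5, 14 (2 points).
  x = 16: rhs = 7, matching y values: 8, 11 (2 points).
  x = 17: rhs = 9, matching y values: 3, 16 (2 points).
  x = 18: rhs = 18, matching y values: none (0 points).
Total affine count: 23.
Full point count |E(F_19)| = 23 + 1 = 24.
Hasse bound: |24 − (19+1)| = |4| = 4 ≤ 2√19 ≈ 8.7178 ✓.


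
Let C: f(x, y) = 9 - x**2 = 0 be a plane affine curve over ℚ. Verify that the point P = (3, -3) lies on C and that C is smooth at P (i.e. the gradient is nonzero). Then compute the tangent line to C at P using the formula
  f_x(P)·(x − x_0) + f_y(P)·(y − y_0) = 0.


Tangent line at P: 18 - 6*x = 0.

Step 1: f(3, -3) = 0, so P lies on C.
Step 2: partial derivatives
  f_x(x, y) = -2*x, f_y(x, y) = 0.
  f_x(P) = -6, f_y(P) = 0 (gradient nonzero, so P is smooth).
Step 3: tangent line at P: -6·(x − 3) + 0·(y − -3) = 0.
Expanding: 18 - 6*x = 0.


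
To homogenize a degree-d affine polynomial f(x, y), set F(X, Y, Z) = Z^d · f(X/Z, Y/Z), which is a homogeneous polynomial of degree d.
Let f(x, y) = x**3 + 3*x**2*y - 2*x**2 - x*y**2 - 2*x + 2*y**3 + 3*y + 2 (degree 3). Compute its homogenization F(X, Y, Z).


F(X, Y, Z) = X**3 + 3*X**2*Y - 2*X**2*Z - X*Y**2 - 2*X*Z**2 + 2*Y**3 + 3*Y*Z**2 + 2*Z**3

deg(f) = 3.
Substitute x = X/Z, y = Y/Z into f, then multiply by Z^3.
  monomial 1·x^3·y^0 ↦ 1·X^3·Y^0·Z^0.
  monomial 3·x^2·y^1 ↦ 3·X^2·Y^1·Z^0.
  monomial -2·x^2·y^0 ↦ -2·X^2·Y^0·Z^1.
  monomial -1·x^1·y^2 ↦ -1·X^1·Y^2·Z^0.
  monomial -2·x^1·y^0 ↦ -2·X^1·Y^0·Z^2.
  monomial 2·x^0·y^3 ↦ 2·X^0·Y^3·Z^0.
  monomial 3·x^0·y^1 ↦ 3·X^0·Y^1·Z^2.
  monomial 2·x^0·y^0 ↦ 2·X^0·Y^0·Z^3.
Collecting: F(X, Y, Z) = X**3 + 3*X**2*Y - 2*X**2*Z - X*Y**2 - 2*X*Z**2 + 2*Y**3 + 3*Y*Z**2 + 2*Z**3.


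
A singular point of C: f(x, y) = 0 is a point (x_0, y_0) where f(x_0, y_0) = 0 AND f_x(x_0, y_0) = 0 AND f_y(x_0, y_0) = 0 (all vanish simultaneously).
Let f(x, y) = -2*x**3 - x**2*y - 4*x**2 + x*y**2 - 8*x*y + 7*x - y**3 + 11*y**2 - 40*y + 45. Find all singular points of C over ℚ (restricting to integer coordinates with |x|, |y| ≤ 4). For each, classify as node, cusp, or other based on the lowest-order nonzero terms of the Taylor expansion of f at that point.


Singular points: {(-1, 3)}; classification: node.

Compute partial derivatives:
  f_x = -6*x**2 - 2*x*y - 8*x + y**2 - 8*y + 7.
  f_y = -x**2 + 2*x*y - 8*x - 3*y**2 + 22*y - 40.
Scan x_0 ∈ {−4, ..., 4}. For each x_0, f_y(x_0, y) is a polynomial in y; find its integer roots y ∈ {−4, ..., 4}, then test f_x and f at those candidates.
  x = -4: f_y(-4, y) = -3*y**2 + 14*y - 24; no integer root y with |y| ≤ 4.
  x = -3: f_y(-3, y) = -3*y**2 + 16*y - 25; no integer root y with |y| ≤ 4.
  x = -2: f_y(-2, y) = -3*y**2 + 18*y - 28; no integer root y with |y| ≤ 4.
  x = -1: f_y(-1, y) = -3*y**2 + 20*y - 33; vanishes at y ∈ {3}. (-1, 3): f_x = 0, f = 0 — SINGULAR.
  x = 0: f_y(0, y) = -3*y**2 + 22*y - 40; vanishes at y ∈ {4}. (0, 4): f_x = -9 ≠ 0.
  x = 1: f_y(1, y) = -3*y**2 + 24*y - 49; no integer root y with |y| ≤ 4.
  x = 2: f_y(2, y) = -3*y**2 + 26*y - 60; no integer root y with |y| ≤ 4.
  x = 3: f_y(3, y) = -3*y**2 + 28*y - 73; no integer root y with |y| ≤ 4.
  x = 4: f_y(4, y) = -3*y**2 + 30*y - 88; no integer root y with |y| ≤ 4.
Only singular point on the grid: (-1, 3).
Classify: substitute x = -1 + u, y = 3 + v and expand: f = -2*u**3 - u**2*v - u**2 + u*v**2 - v**3 + v**2.
No constant or linear terms (consistent with a singular point). Quadratic part: -u**2 + v**2. Cubic part: -2*u**3 - u**2*v + u*v**2 - v**3.
The quadratic part v**2 - u**2 = (v − u)(v + u) splits into two distinct linear factors, so there are two distinct tangent lines y − 3 = ±(x − -1) — this is a node (ordinary double point).
Classification: node.


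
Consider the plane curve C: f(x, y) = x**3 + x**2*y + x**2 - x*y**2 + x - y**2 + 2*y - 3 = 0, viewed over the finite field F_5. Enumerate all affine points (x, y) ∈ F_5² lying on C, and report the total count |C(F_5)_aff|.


Affine F_5-points: {(1, 0), (1, 4), (4, 3)}; count = 3.

For each of the 25 pairs (x, y) ∈ F_5², evaluate f(x, y) mod 5. Record the zeros.
  x = 0: [0↦2, 1↦3, 2↦2, 3↦4, 4↦4]  zeros at y ∈ ∅
  x = 1: [0↦0, 1↦1, 2↦3, 3↦1, 4↦0]  zeros at y ∈ {0, 4}
  x = 2: [0↦1, 1↦4, 2↦1, 3↦2, 4↦2]  zeros at y ∈ ∅
  x = 3: [0↦1, 1↦3, 2↦2, 3↦3, 4↦1]  zeros at y ∈ ∅
  x = 4: [0↦1, 1↦4, 2↦2, 3↦0, 4↦3]  zeros at y ∈ {3}
Collecting zeros: affine points = {(1, 0), (1, 4), (4, 3)}.
Total count |C(F_5)_aff| = 3.


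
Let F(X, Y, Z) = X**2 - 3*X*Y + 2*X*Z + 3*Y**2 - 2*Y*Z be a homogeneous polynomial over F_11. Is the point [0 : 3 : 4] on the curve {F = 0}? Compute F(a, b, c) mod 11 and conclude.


F(0,3,4) ≡ 3 (mod 11); P is NOT on the curve.

Evaluate F(0, 3, 4) term-by-term (mod 11).
  X**2 ↦ 1·0·1·1 = 0
  -3*X*Y ↦ -3·0·3·1 = 0
  2*X*Z ↦ 2·0·1·4 = 0
  3*Y**2 ↦ 3·1·9·1 = 27
  -2*Y*Z ↦ -2·1·3·4 = -24
Sum: F(0, 3, 4) = (0) + (0) + (0) + (27) + (-24) = 3.
Reducing mod 11: 3 ≡ 3 (mod 11).
Since F(a, b, c) ≡ 3 ≠ 0 (mod 11), P does NOT lie on the curve.


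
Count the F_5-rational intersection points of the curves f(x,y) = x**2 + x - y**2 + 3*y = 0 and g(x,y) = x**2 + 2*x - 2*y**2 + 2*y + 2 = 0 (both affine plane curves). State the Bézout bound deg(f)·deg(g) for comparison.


Common zeros: {(0, 3)}; count = 1; Bézout bound = 4.

deg(f) = 2, deg(g) = 2, so Bézout bound = 4.
Scan x ∈ F_5. For each x, list the y ∈ F_5 with f(x, y) ≡ 0 and those with g(x, y) ≡ 0 (mod 5); the common zeros in that column are the intersection.
  x = 0: f ≡ 0 at y ∈ {0, 3}; g ≡ 0 at y ∈ {3}; common: {3}.
  x = 1: f ≡ 0 at y ∈ ∅; g ≡ 0 at y ∈ {0, 1}; common: ∅.
  x = 2: f ≡ 0 at y ∈ ∅; g ≡ 0 at y ∈ {0, 1}; common: ∅.
  x = 3: f ≡ 0 at y ∈ ∅; g ≡ 0 at y ∈ {3}; common: ∅.
  x = 4: f ≡ 0 at y ∈ {0, 3}; g ≡ 0 at y ∈ ∅; common: ∅.
Collecting: common zeros = {(0, 3)}, so the count is 1.
Comparison with the Bézout bound: 1 ≤ 4 = deg(f)·deg(g), as expected for curves with no common component (the affine F_5-count falls short of the bound because intersections may lie at infinity, over extension fields, or carry multiplicity).


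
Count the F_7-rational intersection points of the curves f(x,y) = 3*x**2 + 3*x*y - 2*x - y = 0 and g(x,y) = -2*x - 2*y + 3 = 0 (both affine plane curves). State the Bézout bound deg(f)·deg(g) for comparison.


Common zeros: ∅; count = 0; Bézout bound = 2.

deg(f) = 2, deg(g) = 1, so Bézout bound = 2.
Scan x ∈ F_7. For each x, list the y ∈ F_7 with f(x, y) ≡ 0 and those with g(x, y) ≡ 0 (mod 7); the common zeros in that column are the intersection.
  x = 0: f ≡ 0 at y ∈ {0}; g ≡ 0 at y ∈ {5}; common: ∅.
  x = 1: f ≡ 0 at y ∈ {3}; g ≡ 0 at y ∈ {4}; common: ∅.
  x = 2: f ≡ 0 at y ∈ {4}; g ≡ 0 at y ∈ {3}; common: ∅.
  x = 3: f ≡ 0 at y ∈ {0}; g ≡ 0 at y ∈ {2}; common: ∅.
  x = 4: f ≡ 0 at y ∈ {4}; g ≡ 0 at y ∈ {1}; common: ∅.
  x = 5: f ≡ 0 at y ∈ ∅; g ≡ 0 at y ∈ {0}; common: ∅.
  x = 6: f ≡ 0 at y ∈ {3}; g ≡ 0 at y ∈ {6}; common: ∅.
Collecting: common zeros = ∅, so the count is 0.
Comparison with the Bézout bound: 0 ≤ 2 = deg(f)·deg(g), as expected for curves with no common component (the affine F_7-count falls short of the bound because intersections may lie at infinity, over extension fields, or carry multiplicity).


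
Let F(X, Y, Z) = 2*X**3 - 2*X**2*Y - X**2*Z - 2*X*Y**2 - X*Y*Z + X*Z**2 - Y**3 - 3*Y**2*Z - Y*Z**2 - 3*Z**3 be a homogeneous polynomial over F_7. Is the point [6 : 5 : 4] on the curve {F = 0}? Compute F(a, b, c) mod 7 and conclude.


F(6,5,4) ≡ 6 (mod 7); P is NOT on the curve.

Evaluate F(6, 5, 4) term-by-term (mod 7).
  2*X**3 ↦ 2·216·1·1 = 432
  -2*X**2*Y ↦ -2·36·5·1 = -360
  -X**2*Z ↦ -1·36·1·4 = -144
  -2*X*Y**2 ↦ -2·6·25·1 = -300
  -X*Y*Z ↦ -1·6·5·4 = -120
  X*Z**2 ↦ 1·6·1·16 = 96
  -Y**3 ↦ -1·1·125·1 = -125
  -3*Y**2*Z ↦ -3·1·25·4 = -300
  -Y*Z**2 ↦ -1·1·5·16 = -80
  -3*Z**3 ↦ -3·1·1·64 = -192
Sum: F(6, 5, 4) = (432) + (-360) + (-144) + (-300) + (-120) + (96) + (-125) + (-300) + (-80) + (-192) = -1093.
Reducing mod 7: -1093 ≡ 6 (mod 7).
Since F(a, b, c) ≡ 6 ≠ 0 (mod 7), P does NOT lie on the curve.


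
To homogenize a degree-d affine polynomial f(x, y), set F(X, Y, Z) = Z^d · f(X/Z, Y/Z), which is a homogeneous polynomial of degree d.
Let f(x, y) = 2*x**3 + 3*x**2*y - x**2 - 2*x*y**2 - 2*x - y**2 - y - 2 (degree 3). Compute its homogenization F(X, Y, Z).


F(X, Y, Z) = 2*X**3 + 3*X**2*Y - X**2*Z - 2*X*Y**2 - 2*X*Z**2 - Y**2*Z - Y*Z**2 - 2*Z**3

deg(f) = 3.
Substitute x = X/Z, y = Y/Z into f, then multiply by Z^3.
  monomial 2·x^3·y^0 ↦ 2·X^3·Y^0·Z^0.
  monomial 3·x^2·y^1 ↦ 3·X^2·Y^1·Z^0.
  monomial -1·x^2·y^0 ↦ -1·X^2·Y^0·Z^1.
  monomial -2·x^1·y^2 ↦ -2·X^1·Y^2·Z^0.
  monomial -2·x^1·y^0 ↦ -2·X^1·Y^0·Z^2.
  monomial -1·x^0·y^2 ↦ -1·X^0·Y^2·Z^1.
  monomial -1·x^0·y^1 ↦ -1·X^0·Y^1·Z^2.
  monomial -2·x^0·y^0 ↦ -2·X^0·Y^0·Z^3.
Collecting: F(X, Y, Z) = 2*X**3 + 3*X**2*Y - X**2*Z - 2*X*Y**2 - 2*X*Z**2 - Y**2*Z - Y*Z**2 - 2*Z**3.


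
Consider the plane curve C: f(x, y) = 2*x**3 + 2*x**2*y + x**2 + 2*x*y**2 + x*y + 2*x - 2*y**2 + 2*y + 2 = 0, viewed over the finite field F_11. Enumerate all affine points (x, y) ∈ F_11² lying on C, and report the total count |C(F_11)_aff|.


Affine F_11-points: {(0, 4), (0, 8), (1, 3), (3, 3), (3, 5), (4, 0), (4, 1), (5, 1), (5, 7), (6, 1), (6, 2), (9, 2), (9, 3), (10, 2), (10, 7)}; count = 15.

For each of the 121 pairs (x, y) ∈ F_11², evaluate f(x, y) mod 11. Record the zeros.
  x = 0: [0↦2, 1↦2, 2↦9, 3↦1, 4↦0, 5↦6, 6↦8, 7↦6, 8↦0, 9↦1, 10↦9]  zeros at y ∈ {4, 8}
  x = 1: [0↦7, 1↦1, 2↦6, 3↦0, 4↦5, 5↦10, 6↦4, 7↦9, 8↦3, 9↦8, 10↦2]  zeros at y ∈ {3}
  x = 2: [0↦4, 1↦7, 2↦3, 3↦3, 4↦7, 5↦4, 6↦5, 7↦10, 8↦8, 9↦10, 10↦5]  zeros at y ∈ ∅
  x = 3: [0↦5, 1↦10, 2↦1, 3↦0, 4↦7, 5↦0, 6↦1, 7↦10, 8↦5, 9↦8, 10↦8]  zeros at y ∈ {3, 5}
  x = 4: [0↦0, 1↦0, 2↦1, 3↦3, 4↦6, 5↦10, 6↦4, 7↦10, 8↦6, 9↦3, 10↦1]  zeros at y ∈ {0, 1}
  x = 5: [0↦1, 1↦0, 2↦4, 3↦2, 4↦5, 5↦2, 6↦4, 7↦0, 8↦1, 9↦7, 10↦7]  zeros at y ∈ {1, 7}
  x = 6: [0↦9, 1↦0, 2↦0, 3↦9, 4↦5, 5↦10, 6↦2, 7↦3, 8↦2, 9↦10, 10↦5]  zeros at y ∈ {1, 2}
  x = 7: [0↦3, 1↦1, 2↦1, 3↦3, 4↦7, 5↦2, 6↦10, 7↦9, 8↦10, 9↦2, 10↦7]  zeros at y ∈ ∅
  x = 8: [0↦6, 1↦4, 2↦8, 3↦7, 4↦1, 5↦1, 6↦7, 7↦8, 8↦4, 9↦6, 10↦3]  zeros at y ∈ ∅
  x = 9: [0↦8, 1↦10, 2↦0, 3↦0, 4↦10, 5↦8, 6↦5, 7↦1, 8↦7, 9↦1, 10↦5]  zeros at y ∈ {2, 3}
  x = 10: [0↦10, 1↦9, 2↦0, 3↦5, 4↦2, 5↦2, 6↦5, 7↦0, 8↦9, 9↦10, 10↦3]  zeros at y ∈ {2, 7}
Collecting zeros: affine points = {(0, 4), (0, 8), (1, 3), (3, 3), (3, 5), (4, 0), (4, 1), (5, 1), (5, 7), (6, 1), (6, 2), (9, 2), (9, 3), (10, 2), (10, 7)}.
Total count |C(F_11)_aff| = 15.


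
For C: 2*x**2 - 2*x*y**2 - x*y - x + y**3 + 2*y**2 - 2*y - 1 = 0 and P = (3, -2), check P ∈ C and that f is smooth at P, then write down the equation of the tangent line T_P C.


Tangent line at P: 5*x + 23*y + 31 = 0.

Step 1: f(3, -2) = 0, so P lies on C.
Step 2: partial derivatives
  f_x(x, y) = 4*x - 2*y**2 - y - 1, f_y(x, y) = -4*x*y - x + 3*y**2 + 4*y - 2.
  f_x(P) = 5, f_y(P) = 23 (gradient nonzero, so P is smooth).
Step 3: tangent line at P: 5·(x − 3) + 23·(y − -2) = 0.
Expanding: 5*x + 23*y + 31 = 0.


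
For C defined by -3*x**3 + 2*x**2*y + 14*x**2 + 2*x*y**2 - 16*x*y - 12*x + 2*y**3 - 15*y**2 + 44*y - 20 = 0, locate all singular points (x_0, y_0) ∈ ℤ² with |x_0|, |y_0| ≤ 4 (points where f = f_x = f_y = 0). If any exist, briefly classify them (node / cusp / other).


Singular points: {(2, 2)}; classification: cusp.

Compute partial derivatives:
  f_x = -9*x**2 + 4*x*y + 28*x + 2*y**2 - 16*y - 12.
  f_y = 2*x**2 + 4*x*y - 16*x + 6*y**2 - 30*y + 44.
Scan x_0 ∈ {−4, ..., 4}. For each x_0, f_y(x_0, y) is a polynomial in y; find its integer roots y ∈ {−4, ..., 4}, then test f_x and f at those candidates.
  x = -4: f_y(-4, y) = 6*y**2 - 46*y + 140; no integer root y with |y| ≤ 4.
  x = -3: f_y(-3, y) = 6*y**2 - 42*y + 110; no integer root y with |y| ≤ 4.
  x = -2: f_y(-2, y) = 6*y**2 - 38*y + 84; no integer root y with |y| ≤ 4.
  x = -1: f_y(-1, y) = 6*y**2 - 34*y + 62; no integer root y with |y| ≤ 4.
  x = 0: f_y(0, y) = 6*y**2 - 30*y + 44; no integer root y with |y| ≤ 4.
  x = 1: f_y(1, y) = 6*y**2 - 26*y + 30; no integer root y with |y| ≤ 4.
  x = 2: f_y(2, y) = 6*y**2 - 22*y + 20; vanishes at y ∈ {2}. (2, 2): f_x = 0, f = 0 — SINGULAR.
  x = 3: f_y(3, y) = 6*y**2 - 18*y + 14; no integer root y with |y| ≤ 4.
  x = 4: f_y(4, y) = 6*y**2 - 14*y + 12; no integer root y with |y| ≤ 4.
Only singular point on the grid: (2, 2).
Classify: substitute x = 2 + u, y = 2 + v and expand: f = -3*u**3 + 2*u**2*v + 2*u*v**2 + 2*v**3 + v**2.
No constant or linear terms (consistent with a singular point). Quadratic part: v**2. Cubic part: -3*u**3 + 2*u**2*v + 2*u*v**2 + 2*v**3.
The quadratic part v**2 is a perfect square, so there is a single (double) tangent line v = 0, i.e. y = 2. Restricting the cubic part to that line (v = 0) leaves -3*u**3 ≠ 0, so f is not divisible by v and the branch is v² ≈ 3*u**3 to lowest order — this is a cusp.
Classification: cusp.
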